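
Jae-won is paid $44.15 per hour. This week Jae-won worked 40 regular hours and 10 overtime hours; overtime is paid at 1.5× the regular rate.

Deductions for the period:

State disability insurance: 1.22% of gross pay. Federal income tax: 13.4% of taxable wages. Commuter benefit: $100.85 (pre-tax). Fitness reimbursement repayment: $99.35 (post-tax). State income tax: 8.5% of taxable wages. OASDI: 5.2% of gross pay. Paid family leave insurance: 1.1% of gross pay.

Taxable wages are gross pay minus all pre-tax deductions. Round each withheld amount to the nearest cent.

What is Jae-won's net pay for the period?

$1,535.75

Regular pay: 40 × $44.15 = $1,766.00
Overtime pay: 10 × $44.15 × 1.5 = $662.25
Gross pay = $1,766.00 + $662.25 = $2,428.25
Commuter benefit: $100.85
Taxable wages = $2,428.25 − $100.85 = $2,327.40
State income tax: $2,327.40 × 0.085 = $197.83
Federal income tax: $2,327.40 × 0.134 = $311.87
OASDI: $2,428.25 × 0.052 = $126.27
State disability insurance: $2,428.25 × 0.0122 = $29.62
Paid family leave insurance: $2,428.25 × 0.011 = $26.71
Fitness reimbursement repayment: $99.35
Total deductions = $100.85 + $197.83 + $311.87 + $126.27 + $29.62 + $26.71 + $99.35 = $892.50
Net pay = $2,428.25 − $892.50 = $1,535.75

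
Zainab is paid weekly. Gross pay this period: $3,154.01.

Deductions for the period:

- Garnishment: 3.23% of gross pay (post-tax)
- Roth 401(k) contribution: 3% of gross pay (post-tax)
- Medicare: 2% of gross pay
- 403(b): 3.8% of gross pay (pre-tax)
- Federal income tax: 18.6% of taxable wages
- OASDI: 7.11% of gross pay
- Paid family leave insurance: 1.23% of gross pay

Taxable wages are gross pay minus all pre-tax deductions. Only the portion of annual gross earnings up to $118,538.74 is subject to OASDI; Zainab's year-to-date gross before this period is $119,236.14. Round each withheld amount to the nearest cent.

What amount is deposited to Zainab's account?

403(b): $3,154.01 × 0.038 = $119.85
Taxable wages = $3,154.01 − $119.85 = $3,034.16
Federal income tax: $3,034.16 × 0.186 = $564.35
Paid family leave insurance: $3,154.01 × 0.0123 = $38.79
OASDI: annual cap $118,538.74 already reached (YTD $119,236.14), so $0.00
Medicare: $3,154.01 × 0.02 = $63.08
Roth 401(k) contribution: $3,154.01 × 0.03 = $94.62
Garnishment: $3,154.01 × 0.0323 = $101.87
Total deductions = $119.85 + $564.35 + $38.79 + $0.00 + $63.08 + $94.62 + $101.87 = $982.56
Net pay = $3,154.01 − $982.56 = $2,171.45

$2,171.45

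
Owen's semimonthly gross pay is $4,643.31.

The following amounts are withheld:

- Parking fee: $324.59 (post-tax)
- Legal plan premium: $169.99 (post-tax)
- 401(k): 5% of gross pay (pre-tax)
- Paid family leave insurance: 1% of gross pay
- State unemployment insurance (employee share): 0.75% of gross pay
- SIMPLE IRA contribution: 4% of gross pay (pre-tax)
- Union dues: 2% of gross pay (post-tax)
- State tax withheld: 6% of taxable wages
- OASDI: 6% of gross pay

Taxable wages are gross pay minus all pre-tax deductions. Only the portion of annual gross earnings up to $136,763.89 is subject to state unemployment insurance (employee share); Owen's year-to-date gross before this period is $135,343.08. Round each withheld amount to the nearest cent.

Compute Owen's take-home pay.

$3,048.75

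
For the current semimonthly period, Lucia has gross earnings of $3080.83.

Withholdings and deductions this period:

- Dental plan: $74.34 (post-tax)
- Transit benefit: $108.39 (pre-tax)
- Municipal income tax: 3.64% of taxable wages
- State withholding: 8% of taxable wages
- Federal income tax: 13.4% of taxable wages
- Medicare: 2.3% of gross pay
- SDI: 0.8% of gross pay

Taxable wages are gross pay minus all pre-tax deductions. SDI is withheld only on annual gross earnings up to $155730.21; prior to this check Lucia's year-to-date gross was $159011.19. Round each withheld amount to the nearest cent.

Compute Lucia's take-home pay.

Transit benefit: $108.39
Taxable wages = $3080.83 − $108.39 = $2972.44
State withholding: $2972.44 × 0.08 = $237.80
Federal income tax: $2972.44 × 0.134 = $398.31
Municipal income tax: $2972.44 × 0.0364 = $108.20
Medicare: $3080.83 × 0.023 = $70.86
SDI: annual cap $155730.21 already reached (YTD $159011.19), so $0.00
Dental plan: $74.34
Total deductions = $108.39 + $237.80 + $398.31 + $108.20 + $70.86 + $0.00 + $74.34 = $997.90
Net pay = $3080.83 − $997.90 = $2082.93

$2082.93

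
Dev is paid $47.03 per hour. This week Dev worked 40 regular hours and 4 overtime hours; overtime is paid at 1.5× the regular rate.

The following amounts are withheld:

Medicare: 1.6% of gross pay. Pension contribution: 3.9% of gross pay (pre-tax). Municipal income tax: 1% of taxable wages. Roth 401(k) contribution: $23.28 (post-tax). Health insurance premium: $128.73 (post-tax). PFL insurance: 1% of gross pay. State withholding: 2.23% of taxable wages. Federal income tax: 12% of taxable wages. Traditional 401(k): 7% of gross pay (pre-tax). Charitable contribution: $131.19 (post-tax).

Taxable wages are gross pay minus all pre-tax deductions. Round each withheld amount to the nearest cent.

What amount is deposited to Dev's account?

$1,294.56

Regular pay: 40 × $47.03 = $1,881.20
Overtime pay: 4 × $47.03 × 1.5 = $282.18
Gross pay = $1,881.20 + $282.18 = $2,163.38
Pension contribution: $2,163.38 × 0.039 = $84.37
Traditional 401(k): $2,163.38 × 0.07 = $151.44
Pre-tax total = $84.37 + $151.44 = $235.81
Taxable wages = $2,163.38 − $235.81 = $1,927.57
State withholding: $1,927.57 × 0.0223 = $42.98
Federal income tax: $1,927.57 × 0.12 = $231.31
Municipal income tax: $1,927.57 × 0.01 = $19.28
PFL insurance: $2,163.38 × 0.01 = $21.63
Medicare: $2,163.38 × 0.016 = $34.61
Roth 401(k) contribution: $23.28
Charitable contribution: $131.19
Health insurance premium: $128.73
Total deductions = $84.37 + $151.44 + $42.98 + $231.31 + $19.28 + $21.63 + $34.61 + $23.28 + $131.19 + $128.73 = $868.82
Net pay = $2,163.38 − $868.82 = $1,294.56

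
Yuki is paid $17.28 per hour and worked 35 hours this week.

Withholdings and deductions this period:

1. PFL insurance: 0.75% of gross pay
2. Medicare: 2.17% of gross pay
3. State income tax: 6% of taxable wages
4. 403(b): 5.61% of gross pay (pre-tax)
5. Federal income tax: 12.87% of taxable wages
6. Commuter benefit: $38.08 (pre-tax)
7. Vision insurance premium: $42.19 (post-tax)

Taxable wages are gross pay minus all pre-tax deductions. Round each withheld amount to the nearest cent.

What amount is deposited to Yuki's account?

$372.40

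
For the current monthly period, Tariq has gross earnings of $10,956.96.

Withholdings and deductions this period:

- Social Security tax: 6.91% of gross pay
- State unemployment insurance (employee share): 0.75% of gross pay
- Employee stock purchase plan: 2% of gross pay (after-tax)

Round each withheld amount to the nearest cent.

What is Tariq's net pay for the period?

$9,898.51

Social Security tax: $10,956.96 × 0.0691 = $757.13
State unemployment insurance (employee share): $10,956.96 × 0.0075 = $82.18
Employee stock purchase plan: $10,956.96 × 0.02 = $219.14
Total deductions = $757.13 + $82.18 + $219.14 = $1,058.45
Net pay = $10,956.96 − $1,058.45 = $9,898.51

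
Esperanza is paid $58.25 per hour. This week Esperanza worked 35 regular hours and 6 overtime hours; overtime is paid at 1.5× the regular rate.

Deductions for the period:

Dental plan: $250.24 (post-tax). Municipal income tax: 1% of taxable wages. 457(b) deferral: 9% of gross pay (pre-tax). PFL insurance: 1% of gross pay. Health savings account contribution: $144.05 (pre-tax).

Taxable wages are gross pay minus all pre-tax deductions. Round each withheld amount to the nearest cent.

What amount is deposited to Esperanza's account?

$1,890.53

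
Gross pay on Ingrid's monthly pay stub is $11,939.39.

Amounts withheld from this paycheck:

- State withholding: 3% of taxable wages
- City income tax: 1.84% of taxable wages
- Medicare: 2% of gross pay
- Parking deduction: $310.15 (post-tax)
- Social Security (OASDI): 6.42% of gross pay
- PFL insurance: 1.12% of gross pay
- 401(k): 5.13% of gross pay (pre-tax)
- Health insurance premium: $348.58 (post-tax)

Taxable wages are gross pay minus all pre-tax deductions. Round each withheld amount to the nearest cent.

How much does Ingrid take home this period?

$8,980.93

401(k): $11,939.39 × 0.0513 = $612.49
Taxable wages = $11,939.39 − $612.49 = $11,326.90
City income tax: $11,326.90 × 0.0184 = $208.41
State withholding: $11,326.90 × 0.03 = $339.81
Medicare: $11,939.39 × 0.02 = $238.79
PFL insurance: $11,939.39 × 0.0112 = $133.72
Social Security (OASDI): $11,939.39 × 0.0642 = $766.51
Health insurance premium: $348.58
Parking deduction: $310.15
Total deductions = $612.49 + $208.41 + $339.81 + $238.79 + $133.72 + $766.51 + $348.58 + $310.15 = $2,958.46
Net pay = $11,939.39 − $2,958.46 = $8,980.93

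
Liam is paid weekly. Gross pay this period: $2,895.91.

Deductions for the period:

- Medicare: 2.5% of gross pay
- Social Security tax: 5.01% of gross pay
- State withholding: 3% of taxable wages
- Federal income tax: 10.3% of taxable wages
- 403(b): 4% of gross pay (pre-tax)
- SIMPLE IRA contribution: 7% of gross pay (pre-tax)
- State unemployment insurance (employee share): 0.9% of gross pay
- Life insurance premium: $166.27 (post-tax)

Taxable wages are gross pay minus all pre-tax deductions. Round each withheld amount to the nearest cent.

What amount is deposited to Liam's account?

$1,824.75

403(b): $2,895.91 × 0.04 = $115.84
SIMPLE IRA contribution: $2,895.91 × 0.07 = $202.71
Pre-tax total = $115.84 + $202.71 = $318.55
Taxable wages = $2,895.91 − $318.55 = $2,577.36
Federal income tax: $2,577.36 × 0.103 = $265.47
State withholding: $2,577.36 × 0.03 = $77.32
Medicare: $2,895.91 × 0.025 = $72.40
State unemployment insurance (employee share): $2,895.91 × 0.009 = $26.06
Social Security tax: $2,895.91 × 0.0501 = $145.09
Life insurance premium: $166.27
Total deductions = $115.84 + $202.71 + $265.47 + $77.32 + $72.40 + $26.06 + $145.09 + $166.27 = $1,071.16
Net pay = $2,895.91 − $1,071.16 = $1,824.75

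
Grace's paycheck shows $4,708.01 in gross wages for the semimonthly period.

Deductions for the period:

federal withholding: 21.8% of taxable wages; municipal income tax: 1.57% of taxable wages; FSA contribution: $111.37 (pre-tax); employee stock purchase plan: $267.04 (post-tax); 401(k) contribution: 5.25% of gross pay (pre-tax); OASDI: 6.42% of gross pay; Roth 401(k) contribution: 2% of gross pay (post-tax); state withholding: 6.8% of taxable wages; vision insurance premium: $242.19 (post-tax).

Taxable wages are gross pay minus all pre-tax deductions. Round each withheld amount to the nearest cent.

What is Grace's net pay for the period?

$2,131.60

401(k) contribution: $4,708.01 × 0.0525 = $247.17
FSA contribution: $111.37
Pre-tax total = $247.17 + $111.37 = $358.54
Taxable wages = $4,708.01 − $358.54 = $4,349.47
State withholding: $4,349.47 × 0.068 = $295.76
Federal withholding: $4,349.47 × 0.218 = $948.18
Municipal income tax: $4,349.47 × 0.0157 = $68.29
OASDI: $4,708.01 × 0.0642 = $302.25
Employee stock purchase plan: $267.04
Vision insurance premium: $242.19
Roth 401(k) contribution: $4,708.01 × 0.02 = $94.16
Total deductions = $247.17 + $111.37 + $295.76 + $948.18 + $68.29 + $302.25 + $267.04 + $242.19 + $94.16 = $2,576.41
Net pay = $4,708.01 − $2,576.41 = $2,131.60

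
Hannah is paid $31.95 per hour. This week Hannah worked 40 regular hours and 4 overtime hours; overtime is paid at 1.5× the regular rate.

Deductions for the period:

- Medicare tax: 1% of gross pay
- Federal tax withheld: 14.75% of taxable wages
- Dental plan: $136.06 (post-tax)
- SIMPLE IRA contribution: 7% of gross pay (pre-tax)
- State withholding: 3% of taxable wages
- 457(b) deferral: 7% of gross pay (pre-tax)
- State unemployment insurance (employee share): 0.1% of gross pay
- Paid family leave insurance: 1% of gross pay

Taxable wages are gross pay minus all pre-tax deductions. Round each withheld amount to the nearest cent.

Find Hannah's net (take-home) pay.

Regular pay: 40 × $31.95 = $1278.00
Overtime pay: 4 × $31.95 × 1.5 = $191.70
Gross pay = $1278.00 + $191.70 = $1469.70
SIMPLE IRA contribution: $1469.70 × 0.07 = $102.88
457(b) deferral: $1469.70 × 0.07 = $102.88
Pre-tax total = $102.88 + $102.88 = $205.76
Taxable wages = $1469.70 − $205.76 = $1263.94
Federal tax withheld: $1263.94 × 0.1475 = $186.43
State withholding: $1263.94 × 0.03 = $37.92
Medicare tax: $1469.70 × 0.01 = $14.70
Paid family leave insurance: $1469.70 × 0.01 = $14.70
State unemployment insurance (employee share): $1469.70 × 0.001 = $1.47
Dental plan: $136.06
Total deductions = $102.88 + $102.88 + $186.43 + $37.92 + $14.70 + $14.70 + $1.47 + $136.06 = $597.04
Net pay = $1469.70 − $597.04 = $872.66

$872.66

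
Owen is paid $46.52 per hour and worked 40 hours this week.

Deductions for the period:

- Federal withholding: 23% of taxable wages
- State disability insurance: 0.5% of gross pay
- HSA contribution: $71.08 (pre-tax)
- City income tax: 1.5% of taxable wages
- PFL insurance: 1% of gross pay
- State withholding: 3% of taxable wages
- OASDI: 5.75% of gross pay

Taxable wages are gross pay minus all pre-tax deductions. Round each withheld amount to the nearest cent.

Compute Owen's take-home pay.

$1,162.63

Gross pay: 40 × $46.52 = $1,860.80
HSA contribution: $71.08
Taxable wages = $1,860.80 − $71.08 = $1,789.72
Federal withholding: $1,789.72 × 0.23 = $411.64
City income tax: $1,789.72 × 0.015 = $26.85
State withholding: $1,789.72 × 0.03 = $53.69
State disability insurance: $1,860.80 × 0.005 = $9.30
OASDI: $1,860.80 × 0.0575 = $107.00
PFL insurance: $1,860.80 × 0.01 = $18.61
Total deductions = $71.08 + $411.64 + $26.85 + $53.69 + $9.30 + $107.00 + $18.61 = $698.17
Net pay = $1,860.80 − $698.17 = $1,162.63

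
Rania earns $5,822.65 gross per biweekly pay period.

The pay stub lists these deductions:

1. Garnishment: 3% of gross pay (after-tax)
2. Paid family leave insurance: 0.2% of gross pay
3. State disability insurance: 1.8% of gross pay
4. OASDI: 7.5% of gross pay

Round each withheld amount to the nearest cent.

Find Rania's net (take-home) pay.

$5,094.81

Paid family leave insurance: $5,822.65 × 0.002 = $11.65
OASDI: $5,822.65 × 0.075 = $436.70
State disability insurance: $5,822.65 × 0.018 = $104.81
Garnishment: $5,822.65 × 0.03 = $174.68
Total deductions = $11.65 + $436.70 + $104.81 + $174.68 = $727.84
Net pay = $5,822.65 − $727.84 = $5,094.81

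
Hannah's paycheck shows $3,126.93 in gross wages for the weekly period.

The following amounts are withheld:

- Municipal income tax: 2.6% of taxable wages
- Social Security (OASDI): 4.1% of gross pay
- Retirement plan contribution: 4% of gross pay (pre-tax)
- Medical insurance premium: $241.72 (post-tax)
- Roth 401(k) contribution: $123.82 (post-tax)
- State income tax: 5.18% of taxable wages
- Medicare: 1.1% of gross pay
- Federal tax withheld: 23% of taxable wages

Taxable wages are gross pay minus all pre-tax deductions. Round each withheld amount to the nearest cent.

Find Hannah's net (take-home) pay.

$1,549.73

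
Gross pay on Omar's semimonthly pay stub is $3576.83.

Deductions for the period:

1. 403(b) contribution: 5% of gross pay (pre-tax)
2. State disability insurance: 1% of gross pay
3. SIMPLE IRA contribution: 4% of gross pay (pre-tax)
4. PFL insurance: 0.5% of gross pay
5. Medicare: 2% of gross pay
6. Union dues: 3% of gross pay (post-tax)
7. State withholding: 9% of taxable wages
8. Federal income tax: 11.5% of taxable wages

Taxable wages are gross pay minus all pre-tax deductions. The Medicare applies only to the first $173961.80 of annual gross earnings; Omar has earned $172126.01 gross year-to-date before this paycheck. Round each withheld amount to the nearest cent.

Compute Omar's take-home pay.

$2389.99

403(b) contribution: $3576.83 × 0.05 = $178.84
SIMPLE IRA contribution: $3576.83 × 0.04 = $143.07
Pre-tax total = $178.84 + $143.07 = $321.91
Taxable wages = $3576.83 − $321.91 = $3254.92
State withholding: $3254.92 × 0.09 = $292.94
Federal income tax: $3254.92 × 0.115 = $374.32
Medicare: only $173961.80 − $172126.01 = $1835.79 of this check is subject → $1835.79 × 0.02 = $36.72
PFL insurance: $3576.83 × 0.005 = $17.88
State disability insurance: $3576.83 × 0.01 = $35.77
Union dues: $3576.83 × 0.03 = $107.30
Total deductions = $178.84 + $143.07 + $292.94 + $374.32 + $36.72 + $17.88 + $35.77 + $107.30 = $1186.84
Net pay = $3576.83 − $1186.84 = $2389.99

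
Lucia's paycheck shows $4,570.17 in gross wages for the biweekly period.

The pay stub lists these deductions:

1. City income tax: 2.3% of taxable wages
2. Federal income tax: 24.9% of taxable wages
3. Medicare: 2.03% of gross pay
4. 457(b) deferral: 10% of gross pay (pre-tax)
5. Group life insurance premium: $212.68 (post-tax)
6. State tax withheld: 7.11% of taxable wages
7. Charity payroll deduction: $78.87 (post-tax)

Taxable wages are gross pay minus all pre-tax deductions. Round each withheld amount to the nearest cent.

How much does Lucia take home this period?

$2,317.62

457(b) deferral: $4,570.17 × 0.1 = $457.02
Taxable wages = $4,570.17 − $457.02 = $4,113.15
Federal income tax: $4,113.15 × 0.249 = $1,024.17
City income tax: $4,113.15 × 0.023 = $94.60
State tax withheld: $4,113.15 × 0.0711 = $292.44
Medicare: $4,570.17 × 0.0203 = $92.77
Charity payroll deduction: $78.87
Group life insurance premium: $212.68
Total deductions = $457.02 + $1,024.17 + $94.60 + $292.44 + $92.77 + $78.87 + $212.68 = $2,252.55
Net pay = $4,570.17 − $2,252.55 = $2,317.62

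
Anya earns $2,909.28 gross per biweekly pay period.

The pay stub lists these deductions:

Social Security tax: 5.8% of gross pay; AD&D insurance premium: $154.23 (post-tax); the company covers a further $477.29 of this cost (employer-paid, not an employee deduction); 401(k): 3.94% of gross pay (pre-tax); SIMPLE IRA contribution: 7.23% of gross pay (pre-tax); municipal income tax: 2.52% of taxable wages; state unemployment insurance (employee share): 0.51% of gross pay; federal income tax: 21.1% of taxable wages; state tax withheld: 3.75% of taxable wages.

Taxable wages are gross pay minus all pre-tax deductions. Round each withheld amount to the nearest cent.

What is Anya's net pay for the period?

SIMPLE IRA contribution: $2,909.28 × 0.0723 = $210.34
401(k): $2,909.28 × 0.0394 = $114.63
Pre-tax total = $210.34 + $114.63 = $324.97
Taxable wages = $2,909.28 − $324.97 = $2,584.31
Federal income tax: $2,584.31 × 0.211 = $545.29
State tax withheld: $2,584.31 × 0.0375 = $96.91
Municipal income tax: $2,584.31 × 0.0252 = $65.12
State unemployment insurance (employee share): $2,909.28 × 0.0051 = $14.84
Social Security tax: $2,909.28 × 0.058 = $168.74
AD&D insurance premium: $154.23
(Employer's $477.29 toward AD&D insurance premium is not withheld from the employee.)
Total deductions = $210.34 + $114.63 + $545.29 + $96.91 + $65.12 + $14.84 + $168.74 + $154.23 = $1,370.10
Net pay = $2,909.28 − $1,370.10 = $1,539.18

$1,539.18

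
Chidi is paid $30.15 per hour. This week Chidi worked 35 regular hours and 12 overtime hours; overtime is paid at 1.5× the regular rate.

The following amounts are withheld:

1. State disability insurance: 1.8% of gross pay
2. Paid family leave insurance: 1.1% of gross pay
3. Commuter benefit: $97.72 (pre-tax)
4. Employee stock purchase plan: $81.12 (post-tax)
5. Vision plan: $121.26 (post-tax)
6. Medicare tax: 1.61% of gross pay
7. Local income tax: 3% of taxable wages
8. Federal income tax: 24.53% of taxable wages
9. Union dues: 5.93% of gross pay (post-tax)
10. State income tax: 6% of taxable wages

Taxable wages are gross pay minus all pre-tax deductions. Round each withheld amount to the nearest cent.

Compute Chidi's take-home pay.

$627.99

Regular pay: 35 × $30.15 = $1055.25
Overtime pay: 12 × $30.15 × 1.5 = $542.70
Gross pay = $1055.25 + $542.70 = $1597.95
Commuter benefit: $97.72
Taxable wages = $1597.95 − $97.72 = $1500.23
State income tax: $1500.23 × 0.06 = $90.01
Local income tax: $1500.23 × 0.03 = $45.01
Federal income tax: $1500.23 × 0.2453 = $368.01
State disability insurance: $1597.95 × 0.018 = $28.76
Paid family leave insurance: $1597.95 × 0.011 = $17.58
Medicare tax: $1597.95 × 0.0161 = $25.73
Employee stock purchase plan: $81.12
Union dues: $1597.95 × 0.0593 = $94.76
Vision plan: $121.26
Total deductions = $97.72 + $90.01 + $45.01 + $368.01 + $28.76 + $17.58 + $25.73 + $81.12 + $94.76 + $121.26 = $969.96
Net pay = $1597.95 − $969.96 = $627.99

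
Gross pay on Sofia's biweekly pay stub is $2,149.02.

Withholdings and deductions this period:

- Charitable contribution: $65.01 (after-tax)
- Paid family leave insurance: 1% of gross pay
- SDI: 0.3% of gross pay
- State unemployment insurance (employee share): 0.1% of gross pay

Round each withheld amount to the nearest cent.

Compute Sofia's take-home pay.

Paid family leave insurance: $2,149.02 × 0.01 = $21.49
State unemployment insurance (employee share): $2,149.02 × 0.001 = $2.15
SDI: $2,149.02 × 0.003 = $6.45
Charitable contribution: $65.01
Total deductions = $21.49 + $2.15 + $6.45 + $65.01 = $95.10
Net pay = $2,149.02 − $95.10 = $2,053.92

$2,053.92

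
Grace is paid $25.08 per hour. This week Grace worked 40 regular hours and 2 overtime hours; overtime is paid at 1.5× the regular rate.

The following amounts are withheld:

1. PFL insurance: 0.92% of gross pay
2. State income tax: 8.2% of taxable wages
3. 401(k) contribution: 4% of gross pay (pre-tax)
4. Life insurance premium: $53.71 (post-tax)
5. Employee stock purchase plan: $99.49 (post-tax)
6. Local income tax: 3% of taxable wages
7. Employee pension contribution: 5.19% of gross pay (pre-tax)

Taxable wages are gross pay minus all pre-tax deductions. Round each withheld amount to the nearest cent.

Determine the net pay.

Regular pay: 40 × $25.08 = $1,003.20
Overtime pay: 2 × $25.08 × 1.5 = $75.24
Gross pay = $1,003.20 + $75.24 = $1,078.44
Employee pension contribution: $1,078.44 × 0.0519 = $55.97
401(k) contribution: $1,078.44 × 0.04 = $43.14
Pre-tax total = $55.97 + $43.14 = $99.11
Taxable wages = $1,078.44 − $99.11 = $979.33
Local income tax: $979.33 × 0.03 = $29.38
State income tax: $979.33 × 0.082 = $80.31
PFL insurance: $1,078.44 × 0.0092 = $9.92
Life insurance premium: $53.71
Employee stock purchase plan: $99.49
Total deductions = $55.97 + $43.14 + $29.38 + $80.31 + $9.92 + $53.71 + $99.49 = $371.92
Net pay = $1,078.44 − $371.92 = $706.52

$706.52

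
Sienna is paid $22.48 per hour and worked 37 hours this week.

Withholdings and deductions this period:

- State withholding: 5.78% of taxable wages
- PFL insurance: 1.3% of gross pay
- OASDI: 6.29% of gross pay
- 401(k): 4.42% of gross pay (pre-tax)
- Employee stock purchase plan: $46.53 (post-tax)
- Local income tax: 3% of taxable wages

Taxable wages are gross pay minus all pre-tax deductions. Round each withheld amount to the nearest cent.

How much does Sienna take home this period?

$615.54

Gross pay: 37 × $22.48 = $831.76
401(k): $831.76 × 0.0442 = $36.76
Taxable wages = $831.76 − $36.76 = $795.00
State withholding: $795.00 × 0.0578 = $45.95
Local income tax: $795.00 × 0.03 = $23.85
OASDI: $831.76 × 0.0629 = $52.32
PFL insurance: $831.76 × 0.013 = $10.81
Employee stock purchase plan: $46.53
Total deductions = $36.76 + $45.95 + $23.85 + $52.32 + $10.81 + $46.53 = $216.22
Net pay = $831.76 − $216.22 = $615.54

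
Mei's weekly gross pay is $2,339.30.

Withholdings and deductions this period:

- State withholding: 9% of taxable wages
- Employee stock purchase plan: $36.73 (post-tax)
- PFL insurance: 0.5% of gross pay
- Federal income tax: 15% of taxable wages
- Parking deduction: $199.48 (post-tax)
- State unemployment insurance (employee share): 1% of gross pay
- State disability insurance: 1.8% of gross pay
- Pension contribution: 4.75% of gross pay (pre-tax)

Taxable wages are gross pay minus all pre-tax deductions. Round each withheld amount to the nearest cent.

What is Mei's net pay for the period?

Pension contribution: $2,339.30 × 0.0475 = $111.12
Taxable wages = $2,339.30 − $111.12 = $2,228.18
Federal income tax: $2,228.18 × 0.15 = $334.23
State withholding: $2,228.18 × 0.09 = $200.54
PFL insurance: $2,339.30 × 0.005 = $11.70
State disability insurance: $2,339.30 × 0.018 = $42.11
State unemployment insurance (employee share): $2,339.30 × 0.01 = $23.39
Employee stock purchase plan: $36.73
Parking deduction: $199.48
Total deductions = $111.12 + $334.23 + $200.54 + $11.70 + $42.11 + $23.39 + $36.73 + $199.48 = $959.30
Net pay = $2,339.30 − $959.30 = $1,380.00

$1,380.00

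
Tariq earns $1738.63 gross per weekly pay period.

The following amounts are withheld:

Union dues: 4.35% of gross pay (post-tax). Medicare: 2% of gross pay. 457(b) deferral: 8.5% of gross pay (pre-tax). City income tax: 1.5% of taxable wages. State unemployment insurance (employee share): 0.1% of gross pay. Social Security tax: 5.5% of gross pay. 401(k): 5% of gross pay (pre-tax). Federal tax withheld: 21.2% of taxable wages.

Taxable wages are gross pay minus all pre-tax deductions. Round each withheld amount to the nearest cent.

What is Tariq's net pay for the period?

$954.77

401(k): $1738.63 × 0.05 = $86.93
457(b) deferral: $1738.63 × 0.085 = $147.78
Pre-tax total = $86.93 + $147.78 = $234.71
Taxable wages = $1738.63 − $234.71 = $1503.92
Federal tax withheld: $1503.92 × 0.212 = $318.83
City income tax: $1503.92 × 0.015 = $22.56
Medicare: $1738.63 × 0.02 = $34.77
Social Security tax: $1738.63 × 0.055 = $95.62
State unemployment insurance (employee share): $1738.63 × 0.001 = $1.74
Union dues: $1738.63 × 0.0435 = $75.63
Total deductions = $86.93 + $147.78 + $318.83 + $22.56 + $34.77 + $95.62 + $1.74 + $75.63 = $783.86
Net pay = $1738.63 − $783.86 = $954.77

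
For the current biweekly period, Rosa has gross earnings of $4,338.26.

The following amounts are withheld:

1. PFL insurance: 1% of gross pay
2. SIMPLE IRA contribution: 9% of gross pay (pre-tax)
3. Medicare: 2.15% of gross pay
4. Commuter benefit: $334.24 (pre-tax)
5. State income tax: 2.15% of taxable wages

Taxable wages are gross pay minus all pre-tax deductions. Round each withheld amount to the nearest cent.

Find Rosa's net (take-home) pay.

$3,399.24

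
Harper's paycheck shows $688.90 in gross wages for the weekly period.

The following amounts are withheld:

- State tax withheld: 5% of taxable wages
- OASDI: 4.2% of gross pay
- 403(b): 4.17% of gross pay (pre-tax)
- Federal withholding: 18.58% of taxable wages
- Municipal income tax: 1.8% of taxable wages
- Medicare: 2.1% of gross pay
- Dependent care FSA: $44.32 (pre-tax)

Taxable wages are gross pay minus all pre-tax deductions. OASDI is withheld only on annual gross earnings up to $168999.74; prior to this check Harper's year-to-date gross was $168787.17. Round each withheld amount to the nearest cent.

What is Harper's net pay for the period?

403(b): $688.90 × 0.0417 = $28.73
Dependent care FSA: $44.32
Pre-tax total = $28.73 + $44.32 = $73.05
Taxable wages = $688.90 − $73.05 = $615.85
Federal withholding: $615.85 × 0.1858 = $114.42
State tax withheld: $615.85 × 0.05 = $30.79
Municipal income tax: $615.85 × 0.018 = $11.09
Medicare: $688.90 × 0.021 = $14.47
OASDI: only $168999.74 − $168787.17 = $212.57 of this check is subject → $212.57 × 0.042 = $8.93
Total deductions = $28.73 + $44.32 + $114.42 + $30.79 + $11.09 + $14.47 + $8.93 = $252.75
Net pay = $688.90 − $252.75 = $436.15

$436.15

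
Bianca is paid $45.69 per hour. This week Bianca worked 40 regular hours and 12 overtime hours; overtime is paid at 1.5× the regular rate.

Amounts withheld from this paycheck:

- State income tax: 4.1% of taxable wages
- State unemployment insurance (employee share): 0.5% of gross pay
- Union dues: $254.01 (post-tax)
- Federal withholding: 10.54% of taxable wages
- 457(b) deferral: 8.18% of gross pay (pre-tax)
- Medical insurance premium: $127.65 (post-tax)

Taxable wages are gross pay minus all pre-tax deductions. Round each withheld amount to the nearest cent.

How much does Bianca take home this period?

$1682.12

Regular pay: 40 × $45.69 = $1827.60
Overtime pay: 12 × $45.69 × 1.5 = $822.42
Gross pay = $1827.60 + $822.42 = $2650.02
457(b) deferral: $2650.02 × 0.0818 = $216.77
Taxable wages = $2650.02 − $216.77 = $2433.25
State income tax: $2433.25 × 0.041 = $99.76
Federal withholding: $2433.25 × 0.1054 = $256.46
State unemployment insurance (employee share): $2650.02 × 0.005 = $13.25
Medical insurance premium: $127.65
Union dues: $254.01
Total deductions = $216.77 + $99.76 + $256.46 + $13.25 + $127.65 + $254.01 = $967.90
Net pay = $2650.02 − $967.90 = $1682.12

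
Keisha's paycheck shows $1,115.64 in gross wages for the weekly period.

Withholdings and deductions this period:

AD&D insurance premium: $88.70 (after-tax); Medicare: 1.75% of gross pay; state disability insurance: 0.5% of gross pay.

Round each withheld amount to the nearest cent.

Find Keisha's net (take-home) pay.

$1,001.84

Medicare: $1,115.64 × 0.0175 = $19.52
State disability insurance: $1,115.64 × 0.005 = $5.58
AD&D insurance premium: $88.70
Total deductions = $19.52 + $5.58 + $88.70 = $113.80
Net pay = $1,115.64 − $113.80 = $1,001.84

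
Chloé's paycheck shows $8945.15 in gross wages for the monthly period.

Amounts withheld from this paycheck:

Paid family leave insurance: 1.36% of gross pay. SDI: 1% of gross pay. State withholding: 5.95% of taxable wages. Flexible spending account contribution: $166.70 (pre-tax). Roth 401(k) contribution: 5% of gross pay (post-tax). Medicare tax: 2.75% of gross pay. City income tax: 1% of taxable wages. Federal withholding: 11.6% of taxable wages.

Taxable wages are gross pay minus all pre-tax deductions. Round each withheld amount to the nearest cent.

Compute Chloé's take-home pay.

Flexible spending account contribution: $166.70
Taxable wages = $8945.15 − $166.70 = $8778.45
State withholding: $8778.45 × 0.0595 = $522.32
Federal withholding: $8778.45 × 0.116 = $1018.30
City income tax: $8778.45 × 0.01 = $87.78
Paid family leave insurance: $8945.15 × 0.0136 = $121.65
SDI: $8945.15 × 0.01 = $89.45
Medicare tax: $8945.15 × 0.0275 = $245.99
Roth 401(k) contribution: $8945.15 × 0.05 = $447.26
Total deductions = $166.70 + $522.32 + $1018.30 + $87.78 + $121.65 + $89.45 + $245.99 + $447.26 = $2699.45
Net pay = $8945.15 − $2699.45 = $6245.70

$6245.70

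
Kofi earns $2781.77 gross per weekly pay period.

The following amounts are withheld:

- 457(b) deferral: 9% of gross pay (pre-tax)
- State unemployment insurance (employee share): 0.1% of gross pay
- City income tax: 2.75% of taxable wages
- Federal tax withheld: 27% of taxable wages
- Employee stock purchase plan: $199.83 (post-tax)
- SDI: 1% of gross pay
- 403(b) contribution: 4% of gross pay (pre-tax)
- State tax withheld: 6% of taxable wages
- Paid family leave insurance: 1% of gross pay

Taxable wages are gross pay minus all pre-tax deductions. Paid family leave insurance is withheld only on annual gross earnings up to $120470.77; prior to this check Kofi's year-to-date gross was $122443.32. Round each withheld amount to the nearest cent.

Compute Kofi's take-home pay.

$1324.51

457(b) deferral: $2781.77 × 0.09 = $250.36
403(b) contribution: $2781.77 × 0.04 = $111.27
Pre-tax total = $250.36 + $111.27 = $361.63
Taxable wages = $2781.77 − $361.63 = $2420.14
Federal tax withheld: $2420.14 × 0.27 = $653.44
City income tax: $2420.14 × 0.0275 = $66.55
State tax withheld: $2420.14 × 0.06 = $145.21
State unemployment insurance (employee share): $2781.77 × 0.001 = $2.78
SDI: $2781.77 × 0.01 = $27.82
Paid family leave insurance: annual cap $120470.77 already reached (YTD $122443.32), so $0.00
Employee stock purchase plan: $199.83
Total deductions = $250.36 + $111.27 + $653.44 + $66.55 + $145.21 + $2.78 + $27.82 + $0.00 + $199.83 = $1457.26
Net pay = $2781.77 − $1457.26 = $1324.51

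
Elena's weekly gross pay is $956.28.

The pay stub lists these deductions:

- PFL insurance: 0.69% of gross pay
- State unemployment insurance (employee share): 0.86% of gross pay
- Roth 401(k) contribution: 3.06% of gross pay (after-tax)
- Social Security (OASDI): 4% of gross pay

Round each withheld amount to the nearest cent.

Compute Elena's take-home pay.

$873.95

PFL insurance: $956.28 × 0.0069 = $6.60
Social Security (OASDI): $956.28 × 0.04 = $38.25
State unemployment insurance (employee share): $956.28 × 0.0086 = $8.22
Roth 401(k) contribution: $956.28 × 0.0306 = $29.26
Total deductions = $6.60 + $38.25 + $8.22 + $29.26 = $82.33
Net pay = $956.28 − $82.33 = $873.95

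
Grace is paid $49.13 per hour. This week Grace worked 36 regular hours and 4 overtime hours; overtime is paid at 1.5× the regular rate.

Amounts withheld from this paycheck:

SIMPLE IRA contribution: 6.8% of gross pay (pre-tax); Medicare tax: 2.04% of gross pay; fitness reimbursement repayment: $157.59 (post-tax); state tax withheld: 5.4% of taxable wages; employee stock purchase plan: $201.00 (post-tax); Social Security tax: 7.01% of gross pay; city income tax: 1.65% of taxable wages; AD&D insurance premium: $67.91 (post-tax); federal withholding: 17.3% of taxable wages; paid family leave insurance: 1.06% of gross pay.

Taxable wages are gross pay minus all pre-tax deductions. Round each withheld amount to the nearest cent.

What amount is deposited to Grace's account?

$819.75

Regular pay: 36 × $49.13 = $1,768.68
Overtime pay: 4 × $49.13 × 1.5 = $294.78
Gross pay = $1,768.68 + $294.78 = $2,063.46
SIMPLE IRA contribution: $2,063.46 × 0.068 = $140.32
Taxable wages = $2,063.46 − $140.32 = $1,923.14
City income tax: $1,923.14 × 0.0165 = $31.73
State tax withheld: $1,923.14 × 0.054 = $103.85
Federal withholding: $1,923.14 × 0.173 = $332.70
Social Security tax: $2,063.46 × 0.0701 = $144.65
Medicare tax: $2,063.46 × 0.0204 = $42.09
Paid family leave insurance: $2,063.46 × 0.0106 = $21.87
AD&D insurance premium: $67.91
Employee stock purchase plan: $201.00
Fitness reimbursement repayment: $157.59
Total deductions = $140.32 + $31.73 + $103.85 + $332.70 + $144.65 + $42.09 + $21.87 + $67.91 + $201.00 + $157.59 = $1,243.71
Net pay = $2,063.46 − $1,243.71 = $819.75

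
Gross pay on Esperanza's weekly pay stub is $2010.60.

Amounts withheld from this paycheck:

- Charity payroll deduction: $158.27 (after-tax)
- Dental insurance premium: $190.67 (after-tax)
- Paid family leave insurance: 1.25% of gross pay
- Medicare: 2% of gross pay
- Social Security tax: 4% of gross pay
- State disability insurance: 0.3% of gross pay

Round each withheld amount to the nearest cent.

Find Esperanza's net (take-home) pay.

Paid family leave insurance: $2010.60 × 0.0125 = $25.13
Social Security tax: $2010.60 × 0.04 = $80.42
Medicare: $2010.60 × 0.02 = $40.21
State disability insurance: $2010.60 × 0.003 = $6.03
Dental insurance premium: $190.67
Charity payroll deduction: $158.27
Total deductions = $25.13 + $80.42 + $40.21 + $6.03 + $190.67 + $158.27 = $500.73
Net pay = $2010.60 − $500.73 = $1509.87

$1509.87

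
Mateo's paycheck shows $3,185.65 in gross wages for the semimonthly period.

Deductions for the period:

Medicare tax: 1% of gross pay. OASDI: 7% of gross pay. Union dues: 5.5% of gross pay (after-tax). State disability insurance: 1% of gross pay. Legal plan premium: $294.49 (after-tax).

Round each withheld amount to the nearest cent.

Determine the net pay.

$2,429.23

State disability insurance: $3,185.65 × 0.01 = $31.86
OASDI: $3,185.65 × 0.07 = $223.00
Medicare tax: $3,185.65 × 0.01 = $31.86
Legal plan premium: $294.49
Union dues: $3,185.65 × 0.055 = $175.21
Total deductions = $31.86 + $223.00 + $31.86 + $294.49 + $175.21 = $756.42
Net pay = $3,185.65 − $756.42 = $2,429.23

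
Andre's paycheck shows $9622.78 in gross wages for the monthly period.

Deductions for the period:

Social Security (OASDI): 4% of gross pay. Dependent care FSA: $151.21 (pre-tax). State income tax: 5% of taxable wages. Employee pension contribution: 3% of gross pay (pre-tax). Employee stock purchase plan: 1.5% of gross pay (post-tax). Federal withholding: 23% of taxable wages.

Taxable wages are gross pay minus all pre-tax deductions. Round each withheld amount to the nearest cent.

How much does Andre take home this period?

Employee pension contribution: $9622.78 × 0.03 = $288.68
Dependent care FSA: $151.21
Pre-tax total = $288.68 + $151.21 = $439.89
Taxable wages = $9622.78 − $439.89 = $9182.89
Federal withholding: $9182.89 × 0.23 = $2112.06
State income tax: $9182.89 × 0.05 = $459.14
Social Security (OASDI): $9622.78 × 0.04 = $384.91
Employee stock purchase plan: $9622.78 × 0.015 = $144.34
Total deductions = $288.68 + $151.21 + $2112.06 + $459.14 + $384.91 + $144.34 = $3540.34
Net pay = $9622.78 − $3540.34 = $6082.44

$6082.44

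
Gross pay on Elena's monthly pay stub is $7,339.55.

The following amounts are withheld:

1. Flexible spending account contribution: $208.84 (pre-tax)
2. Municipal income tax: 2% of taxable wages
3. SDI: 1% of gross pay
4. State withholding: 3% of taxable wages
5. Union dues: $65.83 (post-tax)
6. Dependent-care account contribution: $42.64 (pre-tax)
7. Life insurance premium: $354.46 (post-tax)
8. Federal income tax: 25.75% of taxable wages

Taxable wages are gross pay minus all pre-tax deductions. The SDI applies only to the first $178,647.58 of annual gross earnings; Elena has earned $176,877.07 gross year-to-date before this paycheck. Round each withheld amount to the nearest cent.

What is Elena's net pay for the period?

Dependent-care account contribution: $42.64
Flexible spending account contribution: $208.84
Pre-tax total = $42.64 + $208.84 = $251.48
Taxable wages = $7,339.55 − $251.48 = $7,088.07
Municipal income tax: $7,088.07 × 0.02 = $141.76
State withholding: $7,088.07 × 0.03 = $212.64
Federal income tax: $7,088.07 × 0.2575 = $1,825.18
SDI: only $178,647.58 − $176,877.07 = $1,770.51 of this check is subject → $1,770.51 × 0.01 = $17.71
Union dues: $65.83
Life insurance premium: $354.46
Total deductions = $42.64 + $208.84 + $141.76 + $212.64 + $1,825.18 + $17.71 + $65.83 + $354.46 = $2,869.06
Net pay = $7,339.55 − $2,869.06 = $4,470.49

$4,470.49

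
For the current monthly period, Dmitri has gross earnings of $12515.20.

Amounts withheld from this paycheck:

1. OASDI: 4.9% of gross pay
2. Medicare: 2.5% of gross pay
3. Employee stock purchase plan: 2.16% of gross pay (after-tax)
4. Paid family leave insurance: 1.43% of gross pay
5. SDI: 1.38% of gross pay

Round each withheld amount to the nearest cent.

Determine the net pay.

SDI: $12515.20 × 0.0138 = $172.71
OASDI: $12515.20 × 0.049 = $613.24
Paid family leave insurance: $12515.20 × 0.0143 = $178.97
Medicare: $12515.20 × 0.025 = $312.88
Employee stock purchase plan: $12515.20 × 0.0216 = $270.33
Total deductions = $172.71 + $613.24 + $178.97 + $312.88 + $270.33 = $1548.13
Net pay = $12515.20 − $1548.13 = $10967.07

$10967.07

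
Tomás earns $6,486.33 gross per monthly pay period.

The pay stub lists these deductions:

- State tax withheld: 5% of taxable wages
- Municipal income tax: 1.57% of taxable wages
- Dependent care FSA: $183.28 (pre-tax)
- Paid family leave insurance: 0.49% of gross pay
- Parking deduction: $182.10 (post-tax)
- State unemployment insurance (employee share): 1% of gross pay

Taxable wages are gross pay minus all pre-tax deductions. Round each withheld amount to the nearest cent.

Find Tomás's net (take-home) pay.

Dependent care FSA: $183.28
Taxable wages = $6,486.33 − $183.28 = $6,303.05
Municipal income tax: $6,303.05 × 0.0157 = $98.96
State tax withheld: $6,303.05 × 0.05 = $315.15
Paid family leave insurance: $6,486.33 × 0.0049 = $31.78
State unemployment insurance (employee share): $6,486.33 × 0.01 = $64.86
Parking deduction: $182.10
Total deductions = $183.28 + $98.96 + $315.15 + $31.78 + $64.86 + $182.10 = $876.13
Net pay = $6,486.33 − $876.13 = $5,610.20

$5,610.20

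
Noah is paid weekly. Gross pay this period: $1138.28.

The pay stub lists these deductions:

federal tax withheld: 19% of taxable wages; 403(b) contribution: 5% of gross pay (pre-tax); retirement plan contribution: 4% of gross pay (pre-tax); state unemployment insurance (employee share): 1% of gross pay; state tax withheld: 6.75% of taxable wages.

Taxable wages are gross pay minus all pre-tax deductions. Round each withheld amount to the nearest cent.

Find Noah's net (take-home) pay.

$757.73

Retirement plan contribution: $1138.28 × 0.04 = $45.53
403(b) contribution: $1138.28 × 0.05 = $56.91
Pre-tax total = $45.53 + $56.91 = $102.44
Taxable wages = $1138.28 − $102.44 = $1035.84
State tax withheld: $1035.84 × 0.0675 = $69.92
Federal tax withheld: $1035.84 × 0.19 = $196.81
State unemployment insurance (employee share): $1138.28 × 0.01 = $11.38
Total deductions = $45.53 + $56.91 + $69.92 + $196.81 + $11.38 = $380.55
Net pay = $1138.28 − $380.55 = $757.73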